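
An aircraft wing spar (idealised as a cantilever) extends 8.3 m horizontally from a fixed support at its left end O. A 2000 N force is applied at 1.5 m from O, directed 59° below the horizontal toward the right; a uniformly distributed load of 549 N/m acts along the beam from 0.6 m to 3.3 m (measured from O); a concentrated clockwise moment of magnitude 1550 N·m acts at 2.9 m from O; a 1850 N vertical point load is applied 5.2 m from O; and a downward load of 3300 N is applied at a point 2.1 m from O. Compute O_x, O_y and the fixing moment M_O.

O_x = -1030 N, O_y = 8347 N, M_O = 23560 N·m

Resultant of the distributed load: 549 × 2.7 = 1482.3 N at 1.95 m from O.
ΣF_x = 0: O_x + 2000·cos59° = 0 → O_x = -1030 N.
ΣF_y = 0: O_y − 2000·sin59° − 549·2.7 − 1850 − 3300 = 0 → O_y = 8347 N.
ΣM about O: M_O − 2000·sin59°·1.5 − (549·2.7)·1.95 − 1550 − 1850·5.2 − 3300·2.1 = 0 → M_O = 23560 N·m.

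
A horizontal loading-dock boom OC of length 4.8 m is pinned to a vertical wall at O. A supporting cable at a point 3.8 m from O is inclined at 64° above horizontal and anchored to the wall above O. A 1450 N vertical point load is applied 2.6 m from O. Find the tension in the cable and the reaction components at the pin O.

T = 1104 N, O_x = 483.9 N, O_y = 457.9 N

ΣM about O: T·sin64°·3.8 − 1450·2.6 = 0 → T = 3770/(3.8·0.898794) = 1103.82 ≈ 1104 N.
ΣF_x = 0: O_x − T·cos64° = 0 → O_x = 1103.82 × 0.438371 = 483.9 N.
ΣF_y = 0: O_y + T·sin64° − 1450 = 0 → O_y = 1450 − 1103.82 × 0.898794 = 457.9 N.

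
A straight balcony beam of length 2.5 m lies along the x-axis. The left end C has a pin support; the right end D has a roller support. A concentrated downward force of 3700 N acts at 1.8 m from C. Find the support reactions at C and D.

Taking moments about C: D_y·2.5 − 3700·1.8 = 0 → D_y = 6660/2.5 = 2664 N.
ΣF_y = 0: C_y + 2664 − 3700 = 0 → C_y = 1036 N.
ΣF_x = 0: no horizontal applied forces, so C_x = 0.

C_x = 0, C_y = 1036 N, D_y = 2664 N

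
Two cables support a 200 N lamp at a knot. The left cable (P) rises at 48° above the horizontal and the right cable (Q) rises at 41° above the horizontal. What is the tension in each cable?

T_P = 151.0 N, T_Q = 133.8 N

ΣF_x = 0: −T_P·cos48° + T_Q·cos41° = 0 → T_Q = 0.886607·T_P.
ΣF_y = 0: T_P·sin48° + T_Q·sin41° = 200.
Substitute: T_P·(0.743145 + 0.886607·0.656059) = 200 → T_P = 150.965 ≈ 151.0 N.
Then T_Q = 0.886607 × 150.965 = 133.8 N.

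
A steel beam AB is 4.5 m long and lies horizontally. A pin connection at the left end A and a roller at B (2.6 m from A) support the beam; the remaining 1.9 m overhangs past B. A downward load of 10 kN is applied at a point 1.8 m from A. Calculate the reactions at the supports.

Taking moments about A: B_y·2.6 − 10·1.8 = 0 → B_y = 18/2.6 = 6.92308 ≈ 6.923 kN.
ΣF_y = 0: A_y + 6.92308 − 10 = 0 → A_y = 3.077 kN.
ΣF_x = 0: no horizontal applied forces, so A_x = 0.

A_x = 0, A_y = 3.077 kN, B_y = 6.923 kN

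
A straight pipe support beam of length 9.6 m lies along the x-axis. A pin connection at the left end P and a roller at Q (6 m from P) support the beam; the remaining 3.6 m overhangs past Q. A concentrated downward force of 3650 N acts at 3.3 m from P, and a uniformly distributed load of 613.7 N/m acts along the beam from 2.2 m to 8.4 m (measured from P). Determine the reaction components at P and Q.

P_x = 0, P_y = 2086 N, Q_y = 5369 N

Resultant of the distributed load: 613.7 × 6.2 = 3804.94 N at 5.3 m from P.
Taking moments about P: Q_y·6 − 3650·3.3 − (613.7·6.2)·5.3 = 0 → Q_y = 32211.182/6 = 5368.53 ≈ 5369 N.
ΣF_y = 0: P_y + 5368.53 − 3650 − 613.7·6.2 = 0 → P_y = 2086 N.
ΣF_x = 0: no horizontal applied forces, so P_x = 0.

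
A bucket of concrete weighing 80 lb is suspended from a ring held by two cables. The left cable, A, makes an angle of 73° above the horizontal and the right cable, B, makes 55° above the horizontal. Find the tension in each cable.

T_A = 58.23 lb, T_B = 29.68 lb

ΣF_x = 0: −T_A·cos73° + T_B·cos55° = 0 → T_B = 0.509735·T_A.
ΣF_y = 0: T_A·sin73° + T_B·sin55° = 80.
Substitute: T_A·(0.956305 + 0.509735·0.819152) = 80 → T_A = 58.2303 ≈ 58.23 lb.
Then T_B = 0.509735 × 58.2303 = 29.68 lb.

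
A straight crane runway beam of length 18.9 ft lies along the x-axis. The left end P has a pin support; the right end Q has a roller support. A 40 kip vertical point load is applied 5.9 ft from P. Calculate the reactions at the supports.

Taking moments about P: Q_y·18.9 − 40·5.9 = 0 → Q_y = 236/18.9 = 12.4868 ≈ 12.49 kip.
ΣF_y = 0: P_y + 12.4868 − 40 = 0 → P_y = 27.51 kip.
ΣF_x = 0: no horizontal applied forces, so P_x = 0.

P_x = 0, P_y = 27.51 kip, Q_y = 12.49 kip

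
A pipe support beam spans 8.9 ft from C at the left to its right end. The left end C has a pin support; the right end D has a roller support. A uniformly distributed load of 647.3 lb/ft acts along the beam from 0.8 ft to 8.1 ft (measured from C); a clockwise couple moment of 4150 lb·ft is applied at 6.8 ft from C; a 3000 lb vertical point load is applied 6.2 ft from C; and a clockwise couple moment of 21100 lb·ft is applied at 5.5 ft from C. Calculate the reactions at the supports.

C_x = 0, C_y = 435.7 lb, D_y = 7290 lb

Resultant of the distributed load: 647.3 × 7.3 = 4725.29 lb at 4.45 ft from C.
Moments about C: D_y·8.9 − (647.3·7.3)·4.45 − 4150 − 3000·6.2 − 21100 = 0 → D_y = 64877.5405/8.9 = 7289.61 ≈ 7290 lb.
ΣF_y = 0: C_y + 7289.61 − 647.3·7.3 − 3000 = 0 → C_y = 435.7 lb.
ΣF_x = 0: no horizontal applied forces, so C_x = 0.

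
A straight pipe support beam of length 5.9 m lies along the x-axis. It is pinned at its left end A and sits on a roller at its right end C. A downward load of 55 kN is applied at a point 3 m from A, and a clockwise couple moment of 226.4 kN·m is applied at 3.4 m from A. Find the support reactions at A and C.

A_x = 0, A_y = -11.34 kN, C_y = 66.34 kN

Taking moments about A: C_y·5.9 − 55·3 − 226.4 = 0 → C_y = 391.4/5.9 = 66.339 ≈ 66.34 kN.
ΣF_y = 0: A_y + 66.339 − 55 = 0 → A_y = -11.34 kN.
ΣF_x = 0: no horizontal applied forces, so A_x = 0.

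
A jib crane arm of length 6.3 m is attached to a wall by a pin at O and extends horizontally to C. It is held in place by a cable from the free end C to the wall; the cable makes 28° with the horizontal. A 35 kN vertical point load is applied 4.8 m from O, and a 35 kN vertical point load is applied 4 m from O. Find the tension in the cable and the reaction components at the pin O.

ΣM about O: T·sin28°·6.3 − 35·4.8 − 35·4 = 0 → T = 308/(6.3·0.469472) = 104.136 ≈ 104.1 kN.
ΣF_x = 0: O_x − T·cos28° = 0 → O_x = 104.136 × 0.882948 = 91.95 kN.
ΣF_y = 0: O_y + T·sin28° − 35 − 35 = 0 → O_y = 70 − 104.136 × 0.469472 = 21.11 kN.

T = 104.1 kN, O_x = 91.95 kN, O_y = 21.11 kN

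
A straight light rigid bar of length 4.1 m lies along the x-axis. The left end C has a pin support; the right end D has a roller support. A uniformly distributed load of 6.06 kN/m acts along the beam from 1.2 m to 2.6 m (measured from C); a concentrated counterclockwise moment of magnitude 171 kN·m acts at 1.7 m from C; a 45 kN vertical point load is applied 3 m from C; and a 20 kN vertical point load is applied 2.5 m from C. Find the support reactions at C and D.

C_x = 0, C_y = 66.14 kN, D_y = 7.346 kN

Resultant of the distributed load: 6.06 × 1.4 = 8.484 kN at 1.9 m from C.
Moments about C: D_y·4.1 − (6.06·1.4)·1.9 + 171 − 45·3 − 20·2.5 = 0 → D_y = 30.1196/4.1 = 7.34624 ≈ 7.346 kN.
ΣF_y = 0: C_y + 7.34624 − 6.06·1.4 − 45 − 20 = 0 → C_y = 66.14 kN.
ΣF_x = 0: no horizontal applied forces, so C_x = 0.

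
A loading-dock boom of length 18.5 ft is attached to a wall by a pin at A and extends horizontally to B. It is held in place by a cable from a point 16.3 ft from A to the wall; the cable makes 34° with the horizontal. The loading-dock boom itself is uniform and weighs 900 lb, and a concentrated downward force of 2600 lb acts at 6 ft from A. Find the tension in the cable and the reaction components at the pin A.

ΣM about A: T·sin34°·16.3 − 900·9.25 − 2600·6 = 0 → T = 23925/(16.3·0.559193) = 2624.84 ≈ 2625 lb.
ΣF_x = 0: A_x − T·cos34° = 0 → A_x = 2624.84 × 0.829038 = 2176 lb.
ΣF_y = 0: A_y + T·sin34° − 900 − 2600 = 0 → A_y = 3500 − 2624.84 × 0.559193 = 2032 lb.

T = 2625 lb, A_x = 2176 lb, A_y = 2032 lb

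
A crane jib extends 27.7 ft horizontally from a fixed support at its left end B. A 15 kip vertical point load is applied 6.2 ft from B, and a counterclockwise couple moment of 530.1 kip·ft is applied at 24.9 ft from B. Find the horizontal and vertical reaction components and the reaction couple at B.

ΣF_x = 0: B_x = 0.
ΣF_y = 0: B_y − 15 = 0 → B_y = 15.00 kip.
ΣM about B: M_B − 15·6.2 + 530.1 = 0 → M_B = -437.1 kip·ft.

B_x = 0, B_y = 15.00 kip, M_B = -437.1 kip·ft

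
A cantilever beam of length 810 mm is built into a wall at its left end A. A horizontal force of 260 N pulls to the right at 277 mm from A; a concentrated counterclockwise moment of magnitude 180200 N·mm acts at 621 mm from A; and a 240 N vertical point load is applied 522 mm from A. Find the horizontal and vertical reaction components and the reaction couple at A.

A_x = -260.0 N, A_y = 240.0 N, M_A = -54920 N·mm

ΣF_x = 0: A_x + 260 = 0 → A_x = -260.0 N.
ΣF_y = 0: A_y − 240 = 0 → A_y = 240.0 N.
ΣM about A: M_A + 180200 − 240·522 = 0 → M_A = -54920 N·mm.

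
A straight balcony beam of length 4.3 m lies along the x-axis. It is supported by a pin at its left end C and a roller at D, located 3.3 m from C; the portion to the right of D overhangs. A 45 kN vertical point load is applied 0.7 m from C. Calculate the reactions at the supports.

C_x = 0, C_y = 35.45 kN, D_y = 9.545 kN

Taking moments about C: D_y·3.3 − 45·0.7 = 0 → D_y = 31.5/3.3 = 9.54545 ≈ 9.545 kN.
ΣF_y = 0: C_y + 9.54545 − 45 = 0 → C_y = 35.45 kN.
ΣF_x = 0: no horizontal applied forces, so C_x = 0.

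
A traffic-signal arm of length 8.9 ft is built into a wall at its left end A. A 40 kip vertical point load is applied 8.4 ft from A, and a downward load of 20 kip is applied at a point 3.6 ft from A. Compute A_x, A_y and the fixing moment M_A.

A_x = 0, A_y = 60.00 kip, M_A = 408.0 kip·ft

ΣF_x = 0: A_x = 0.
ΣF_y = 0: A_y − 40 − 20 = 0 → A_y = 60.00 kip.
ΣM about A: M_A − 40·8.4 − 20·3.6 = 0 → M_A = 408.0 kip·ft.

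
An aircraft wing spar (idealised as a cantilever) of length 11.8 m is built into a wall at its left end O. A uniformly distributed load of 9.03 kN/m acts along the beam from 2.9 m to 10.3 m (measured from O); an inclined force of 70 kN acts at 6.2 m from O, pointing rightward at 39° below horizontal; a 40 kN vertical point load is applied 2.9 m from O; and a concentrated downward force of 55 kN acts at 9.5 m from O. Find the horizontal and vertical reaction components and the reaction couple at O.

O_x = -54.40 kN, O_y = 205.9 kN, M_O = 1353 kN·m

Resultant of the distributed load: 9.03 × 7.4 = 66.822 kN at 6.6 m from O.
ΣF_x = 0: O_x + 70·cos39° = 0 → O_x = -54.40 kN.
ΣF_y = 0: O_y − 9.03·7.4 − 70·sin39° − 40 − 55 = 0 → O_y = 205.9 kN.
ΣM about O: M_O − (9.03·7.4)·6.6 − 70·sin39°·6.2 − 40·2.9 − 55·9.5 = 0 → M_O = 1353 kN·m.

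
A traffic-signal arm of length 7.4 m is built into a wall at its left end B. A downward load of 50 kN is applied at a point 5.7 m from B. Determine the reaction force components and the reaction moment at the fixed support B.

B_x = 0, B_y = 50.00 kN, M_B = 285.0 kN·m

ΣF_x = 0: B_x = 0.
ΣF_y = 0: B_y − 50 = 0 → B_y = 50.00 kN.
ΣM about B: M_B − 50·5.7 = 0 → M_B = 285.0 kN·m.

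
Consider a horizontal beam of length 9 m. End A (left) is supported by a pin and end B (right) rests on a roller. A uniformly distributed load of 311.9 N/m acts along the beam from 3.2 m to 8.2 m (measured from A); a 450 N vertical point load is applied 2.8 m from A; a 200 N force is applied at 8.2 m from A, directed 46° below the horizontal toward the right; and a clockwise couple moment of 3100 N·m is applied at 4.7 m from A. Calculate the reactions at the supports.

A_x = -138.9 N, A_y = 550.2 N, B_y = 1603 N

Resultant of the distributed load: 311.9 × 5 = 1559.5 N at 5.7 m from A.
ΣM about A: B_y·9 − (311.9·5)·5.7 − 450·2.8 − 200·sin46°·8.2 − 3100 = 0 → B_y = 14428.9/9 = 1603.21 ≈ 1603 N.
ΣF_y = 0: A_y + 1603.21 − 311.9·5 − 450 − 200·sin46° = 0 → A_y = 550.2 N.
ΣF_x = 0: A_x + 200·cos46° = 0 → A_x = -138.9 N.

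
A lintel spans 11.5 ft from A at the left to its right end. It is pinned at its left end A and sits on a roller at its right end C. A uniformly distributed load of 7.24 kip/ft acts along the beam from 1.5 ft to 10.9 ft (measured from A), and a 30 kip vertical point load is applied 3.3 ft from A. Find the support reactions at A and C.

Resultant of the distributed load: 7.24 × 9.4 = 68.056 kip at 6.2 ft from A.
Taking moments about A: C_y·11.5 − (7.24·9.4)·6.2 − 30·3.3 = 0 → C_y = 520.9472/11.5 = 45.2998 ≈ 45.30 kip.
ΣF_y = 0: A_y + 45.2998 − 7.24·9.4 − 30 = 0 → A_y = 52.76 kip.
ΣF_x = 0: no horizontal applied forces, so A_x = 0.

A_x = 0, A_y = 52.76 kip, C_y = 45.30 kip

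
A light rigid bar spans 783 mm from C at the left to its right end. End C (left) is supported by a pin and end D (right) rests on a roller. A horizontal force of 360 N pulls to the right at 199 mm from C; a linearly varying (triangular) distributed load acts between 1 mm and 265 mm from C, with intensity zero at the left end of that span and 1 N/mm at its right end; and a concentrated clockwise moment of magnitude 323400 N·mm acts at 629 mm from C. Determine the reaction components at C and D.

Resultant of the triangular load: ½ × 1 × 264 = 132 N, acting at 177 mm from C (one-third of the span from the peak).
Taking moments about C: D_y·783 − (½·1·264)·177 − 323400 = 0 → D_y = 346764/783 = 442.866 ≈ 442.9 N.
ΣF_y = 0: C_y + 442.866 − ½·1·264 = 0 → C_y = -310.9 N.
ΣF_x = 0: C_x + 360 = 0 → C_x = -360.0 N.

C_x = -360.0 N, C_y = -310.9 N, D_y = 442.9 N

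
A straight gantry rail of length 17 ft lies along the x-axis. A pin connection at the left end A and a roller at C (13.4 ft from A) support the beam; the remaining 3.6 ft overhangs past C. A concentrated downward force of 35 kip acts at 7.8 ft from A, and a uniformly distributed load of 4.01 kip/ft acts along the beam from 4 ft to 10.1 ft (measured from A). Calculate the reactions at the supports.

A_x = 0, A_y = 26.22 kip, C_y = 33.24 kip

Resultant of the distributed load: 4.01 × 6.1 = 24.461 kip at 7.05 ft from A.
Taking moments about A: C_y·13.4 − 35·7.8 − (4.01·6.1)·7.05 = 0 → C_y = 445.45005/13.4 = 33.2425 ≈ 33.24 kip.
ΣF_y = 0: A_y + 33.2425 − 35 − 4.01·6.1 = 0 → A_y = 26.22 kip.
ΣF_x = 0: no horizontal applied forces, so A_x = 0.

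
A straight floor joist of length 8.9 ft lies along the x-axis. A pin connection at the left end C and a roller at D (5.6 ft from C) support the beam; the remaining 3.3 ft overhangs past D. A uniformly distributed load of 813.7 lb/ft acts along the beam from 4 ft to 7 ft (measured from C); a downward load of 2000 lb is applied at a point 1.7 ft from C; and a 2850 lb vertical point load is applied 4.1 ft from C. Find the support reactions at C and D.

C_x = 0, C_y = 2200 lb, D_y = 5091 lb

Resultant of the distributed load: 813.7 × 3 = 2441.1 lb at 5.5 ft from C.
Taking moments about C: D_y·5.6 − (813.7·3)·5.5 − 2000·1.7 − 2850·4.1 = 0 → D_y = 28511.05/5.6 = 5091.26 ≈ 5091 lb.
ΣF_y = 0: C_y + 5091.26 − 813.7·3 − 2000 − 2850 = 0 → C_y = 2200 lb.
ΣF_x = 0: no horizontal applied forces, so C_x = 0.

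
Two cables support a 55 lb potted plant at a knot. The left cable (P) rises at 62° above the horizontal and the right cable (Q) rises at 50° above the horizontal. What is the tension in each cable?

ΣF_x = 0: −T_P·cos62° + T_Q·cos50° = 0 → T_Q = 0.730368·T_P.
ΣF_y = 0: T_P·sin62° + T_Q·sin50° = 55.
Substitute: T_P·(0.882948 + 0.730368·0.766044) = 55 → T_P = 38.1298 ≈ 38.13 lb.
Then T_Q = 0.730368 × 38.1298 = 27.85 lb.

T_P = 38.13 lb, T_Q = 27.85 lb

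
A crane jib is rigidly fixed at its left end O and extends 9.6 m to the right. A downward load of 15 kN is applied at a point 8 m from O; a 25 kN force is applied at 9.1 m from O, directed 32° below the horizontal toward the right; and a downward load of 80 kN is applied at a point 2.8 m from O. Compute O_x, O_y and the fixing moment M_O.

ΣF_x = 0: O_x + 25·cos32° = 0 → O_x = -21.20 kN.
ΣF_y = 0: O_y − 15 − 25·sin32° − 80 = 0 → O_y = 108.2 kN.
ΣM about O: M_O − 15·8 − 25·sin32°·9.1 − 80·2.8 = 0 → M_O = 464.6 kN·m.

O_x = -21.20 kN, O_y = 108.2 kN, M_O = 464.6 kN·m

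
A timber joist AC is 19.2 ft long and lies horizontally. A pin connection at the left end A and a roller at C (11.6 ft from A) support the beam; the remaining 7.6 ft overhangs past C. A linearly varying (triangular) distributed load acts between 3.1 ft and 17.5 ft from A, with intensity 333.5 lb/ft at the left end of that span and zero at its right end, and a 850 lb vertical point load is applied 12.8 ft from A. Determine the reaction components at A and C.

A_x = 0, A_y = 678.0 lb, C_y = 2573 lb

Resultant of the triangular load: ½ × 333.5 × 14.4 = 2401.2 lb, acting at 7.9 ft from A (one-third of the span from the peak).
ΣM about A: C_y·11.6 − (½·333.5·14.4)·7.9 − 850·12.8 = 0 → C_y = 29849.48/11.6 = 2573.23 ≈ 2573 lb.
ΣF_y = 0: A_y + 2573.23 − ½·333.5·14.4 − 850 = 0 → A_y = 678.0 lb.
ΣF_x = 0: no horizontal applied forces, so A_x = 0.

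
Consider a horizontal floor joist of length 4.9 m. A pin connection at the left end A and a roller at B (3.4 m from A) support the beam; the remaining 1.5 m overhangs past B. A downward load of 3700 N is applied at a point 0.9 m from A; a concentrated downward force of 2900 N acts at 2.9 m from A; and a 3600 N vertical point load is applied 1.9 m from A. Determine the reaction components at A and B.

ΣM about A: B_y·3.4 − 3700·0.9 − 2900·2.9 − 3600·1.9 = 0 → B_y = 18580/3.4 = 5464.71 ≈ 5465 N.
ΣF_y = 0: A_y + 5464.71 − 3700 − 2900 − 3600 = 0 → A_y = 4735 N.
ΣF_x = 0: no horizontal applied forces, so A_x = 0.

A_x = 0, A_y = 4735 N, B_y = 5465 N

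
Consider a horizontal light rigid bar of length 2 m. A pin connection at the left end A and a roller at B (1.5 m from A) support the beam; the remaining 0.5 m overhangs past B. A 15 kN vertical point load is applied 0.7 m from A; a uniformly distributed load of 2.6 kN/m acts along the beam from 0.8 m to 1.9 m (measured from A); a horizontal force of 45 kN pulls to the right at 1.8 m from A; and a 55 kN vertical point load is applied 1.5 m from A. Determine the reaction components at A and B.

Resultant of the distributed load: 2.6 × 1.1 = 2.86 kN at 1.35 m from A.
Moments about A: B_y·1.5 − 15·0.7 − (2.6·1.1)·1.35 − 55·1.5 = 0 → B_y = 96.861/1.5 = 64.574 ≈ 64.57 kN.
ΣF_y = 0: A_y + 64.574 − 15 − 2.6·1.1 − 55 = 0 → A_y = 8.286 kN.
ΣF_x = 0: A_x + 45 = 0 → A_x = -45.00 kN.

A_x = -45.00 kN, A_y = 8.286 kN, B_y = 64.57 kN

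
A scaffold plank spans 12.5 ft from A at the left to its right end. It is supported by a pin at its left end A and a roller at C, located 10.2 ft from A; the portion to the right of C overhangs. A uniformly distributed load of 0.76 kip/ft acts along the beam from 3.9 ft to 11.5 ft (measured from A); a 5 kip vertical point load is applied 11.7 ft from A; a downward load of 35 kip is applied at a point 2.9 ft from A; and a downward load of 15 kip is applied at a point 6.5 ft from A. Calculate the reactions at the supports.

A_x = 0, A_y = 31.17 kip, C_y = 29.61 kip

Resultant of the distributed load: 0.76 × 7.6 = 5.776 kip at 7.7 ft from A.
ΣM about A: C_y·10.2 − (0.76·7.6)·7.7 − 5·11.7 − 35·2.9 − 15·6.5 = 0 → C_y = 301.9752/10.2 = 29.6054 ≈ 29.61 kip.
ΣF_y = 0: A_y + 29.6054 − 0.76·7.6 − 5 − 35 − 15 = 0 → A_y = 31.17 kip.
ΣF_x = 0: no horizontal applied forces, so A_x = 0.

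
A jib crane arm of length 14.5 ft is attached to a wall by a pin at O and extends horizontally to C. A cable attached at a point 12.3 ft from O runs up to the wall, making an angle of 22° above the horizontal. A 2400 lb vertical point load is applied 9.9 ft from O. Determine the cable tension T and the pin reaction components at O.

ΣM about O: T·sin22°·12.3 − 2400·9.9 = 0 → T = 23760/(12.3·0.374607) = 5156.62 ≈ 5157 lb.
ΣF_x = 0: O_x − T·cos22° = 0 → O_x = 5156.62 × 0.927184 = 4781 lb.
ΣF_y = 0: O_y + T·sin22° − 2400 = 0 → O_y = 2400 − 5156.62 × 0.374607 = 468.3 lb.

T = 5157 lb, O_x = 4781 lb, O_y = 468.3 lb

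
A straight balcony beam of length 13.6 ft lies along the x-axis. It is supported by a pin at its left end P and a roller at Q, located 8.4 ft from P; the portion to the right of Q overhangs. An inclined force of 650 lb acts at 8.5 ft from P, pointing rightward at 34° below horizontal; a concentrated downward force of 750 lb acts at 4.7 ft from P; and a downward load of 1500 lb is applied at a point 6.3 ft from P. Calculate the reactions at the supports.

P_x = -538.9 lb, P_y = 701.0 lb, Q_y = 1912 lb

ΣM about P: Q_y·8.4 − 650·sin34°·8.5 − 750·4.7 − 1500·6.3 = 0 → Q_y = 16064.5/8.4 = 1912.44 ≈ 1912 lb.
ΣF_y = 0: P_y + 1912.44 − 650·sin34° − 750 − 1500 = 0 → P_y = 701.0 lb.
ΣF_x = 0: P_x + 650·cos34° = 0 → P_x = -538.9 lb.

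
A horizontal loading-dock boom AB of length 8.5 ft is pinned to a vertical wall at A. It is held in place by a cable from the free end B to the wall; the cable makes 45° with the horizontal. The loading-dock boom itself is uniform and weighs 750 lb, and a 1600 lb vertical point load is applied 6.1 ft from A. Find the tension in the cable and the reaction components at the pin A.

ΣM about A: T·sin45°·8.5 − 750·4.25 − 1600·6.1 = 0 → T = 12947.5/(8.5·0.707107) = 2154.18 ≈ 2154 lb.
ΣF_x = 0: A_x − T·cos45° = 0 → A_x = 2154.18 × 0.707107 = 1523 lb.
ΣF_y = 0: A_y + T·sin45° − 750 − 1600 = 0 → A_y = 2350 − 2154.18 × 0.707107 = 826.8 lb.

T = 2154 lb, A_x = 1523 lb, A_y = 826.8 lb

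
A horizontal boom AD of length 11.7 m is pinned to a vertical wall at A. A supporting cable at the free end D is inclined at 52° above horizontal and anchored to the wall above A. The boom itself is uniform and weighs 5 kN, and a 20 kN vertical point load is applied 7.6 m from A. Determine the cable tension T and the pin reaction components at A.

ΣM about A: T·sin52°·11.7 − 5·5.85 − 20·7.6 = 0 → T = 181.25/(11.7·0.788011) = 19.6589 ≈ 19.66 kN.
ΣF_x = 0: A_x − T·cos52° = 0 → A_x = 19.6589 × 0.615661 = 12.10 kN.
ΣF_y = 0: A_y + T·sin52° − 5 − 20 = 0 → A_y = 25 − 19.6589 × 0.788011 = 9.509 kN.

T = 19.66 kN, A_x = 12.10 kN, A_y = 9.509 kN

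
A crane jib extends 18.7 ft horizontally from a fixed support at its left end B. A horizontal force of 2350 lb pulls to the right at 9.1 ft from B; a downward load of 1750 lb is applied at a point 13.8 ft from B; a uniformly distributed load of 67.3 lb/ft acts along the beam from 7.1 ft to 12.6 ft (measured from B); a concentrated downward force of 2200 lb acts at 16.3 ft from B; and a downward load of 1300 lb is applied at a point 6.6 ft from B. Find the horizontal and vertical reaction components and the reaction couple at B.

Resultant of the distributed load: 67.3 × 5.5 = 370.15 lb at 9.85 ft from B.
ΣF_x = 0: B_x + 2350 = 0 → B_x = -2350 lb.
ΣF_y = 0: B_y − 1750 − 67.3·5.5 − 2200 − 1300 = 0 → B_y = 5620 lb.
ΣM about B: M_B − 1750·13.8 − (67.3·5.5)·9.85 − 2200·16.3 − 1300·6.6 = 0 → M_B = 72240 lb·ft.

B_x = -2350 lb, B_y = 5620 lb, M_B = 72240 lb·ft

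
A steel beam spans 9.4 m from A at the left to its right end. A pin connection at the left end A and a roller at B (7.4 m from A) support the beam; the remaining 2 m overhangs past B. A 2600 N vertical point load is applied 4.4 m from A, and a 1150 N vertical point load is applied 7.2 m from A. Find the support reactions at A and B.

Taking moments about A: B_y·7.4 − 2600·4.4 − 1150·7.2 = 0 → B_y = 19720/7.4 = 2664.86 ≈ 2665 N.
ΣF_y = 0: A_y + 2664.86 − 2600 − 1150 = 0 → A_y = 1085 N.
ΣF_x = 0: no horizontal applied forces, so A_x = 0.

A_x = 0, A_y = 1085 N, B_y = 2665 N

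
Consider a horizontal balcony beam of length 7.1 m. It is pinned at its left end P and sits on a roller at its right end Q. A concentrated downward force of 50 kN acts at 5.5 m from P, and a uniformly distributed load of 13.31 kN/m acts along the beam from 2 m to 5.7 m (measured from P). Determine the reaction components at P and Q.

P_x = 0, P_y = 33.81 kN, Q_y = 65.44 kN

Resultant of the distributed load: 13.31 × 3.7 = 49.247 kN at 3.85 m from P.
Moments about P: Q_y·7.1 − 50·5.5 − (13.31·3.7)·3.85 = 0 → Q_y = 464.60095/7.1 = 65.4368 ≈ 65.44 kN.
ΣF_y = 0: P_y + 65.4368 − 50 − 13.31·3.7 = 0 → P_y = 33.81 kN.
ΣF_x = 0: no horizontal applied forces, so P_x = 0.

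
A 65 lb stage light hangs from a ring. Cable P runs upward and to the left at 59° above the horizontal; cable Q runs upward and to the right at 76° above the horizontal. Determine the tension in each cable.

T_P = 22.24 lb, T_Q = 47.34 lb

ΣF_x = 0: −T_P·cos59° + T_Q·cos76° = 0 → T_Q = 2.12894·T_P.
ΣF_y = 0: T_P·sin59° + T_Q·sin76° = 65.
Substitute: T_P·(0.857167 + 2.12894·0.970296) = 65 → T_P = 22.2384 ≈ 22.24 lb.
Then T_Q = 2.12894 × 22.2384 = 47.34 lb.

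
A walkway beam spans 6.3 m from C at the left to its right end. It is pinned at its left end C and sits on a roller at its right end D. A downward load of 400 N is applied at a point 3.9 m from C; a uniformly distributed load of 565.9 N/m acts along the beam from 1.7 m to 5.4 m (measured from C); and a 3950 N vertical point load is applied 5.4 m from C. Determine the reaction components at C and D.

Resultant of the distributed load: 565.9 × 3.7 = 2093.83 N at 3.55 m from C.
ΣM about C: D_y·6.3 − 400·3.9 − (565.9·3.7)·3.55 − 3950·5.4 = 0 → D_y = 30323.0965/6.3 = 4813.19 ≈ 4813 N.
ΣF_y = 0: C_y + 4813.19 − 400 − 565.9·3.7 − 3950 = 0 → C_y = 1631 N.
ΣF_x = 0: no horizontal applied forces, so C_x = 0.

C_x = 0, C_y = 1631 N, D_y = 4813 N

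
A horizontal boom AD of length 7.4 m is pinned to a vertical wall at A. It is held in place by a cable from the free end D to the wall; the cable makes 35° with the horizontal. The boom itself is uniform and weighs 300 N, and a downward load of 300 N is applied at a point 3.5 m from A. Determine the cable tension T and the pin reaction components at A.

ΣM about A: T·sin35°·7.4 − 300·3.7 − 300·3.5 = 0 → T = 2160/(7.4·0.573576) = 508.898 ≈ 508.9 N.
ΣF_x = 0: A_x − T·cos35° = 0 → A_x = 508.898 × 0.819152 = 416.9 N.
ΣF_y = 0: A_y + T·sin35° − 300 − 300 = 0 → A_y = 600 − 508.898 × 0.573576 = 308.1 N.

T = 508.9 N, A_x = 416.9 N, A_y = 308.1 N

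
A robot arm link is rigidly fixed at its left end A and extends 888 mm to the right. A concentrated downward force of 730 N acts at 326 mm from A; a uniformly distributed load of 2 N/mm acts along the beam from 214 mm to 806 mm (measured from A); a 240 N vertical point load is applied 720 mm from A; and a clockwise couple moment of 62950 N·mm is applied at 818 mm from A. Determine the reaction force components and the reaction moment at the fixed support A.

A_x = 0, A_y = 2154 N, M_A = 1078000 N·mm

Resultant of the distributed load: 2 × 592 = 1184 N at 510 mm from A.
ΣF_x = 0: A_x = 0.
ΣF_y = 0: A_y − 730 − 2·592 − 240 = 0 → A_y = 2154 N.
ΣM about A: M_A − 730·326 − (2·592)·510 − 240·720 − 62950 = 0 → M_A = 1078000 N·mm.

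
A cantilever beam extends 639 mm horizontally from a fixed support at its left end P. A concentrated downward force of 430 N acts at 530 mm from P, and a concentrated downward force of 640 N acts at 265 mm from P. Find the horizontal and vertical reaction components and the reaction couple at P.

P_x = 0, P_y = 1070 N, M_P = 397500 N·mm

ΣF_x = 0: P_x = 0.
ΣF_y = 0: P_y − 430 − 640 = 0 → P_y = 1070 N.
ΣM about P: M_P − 430·530 − 640·265 = 0 → M_P = 397500 N·mm.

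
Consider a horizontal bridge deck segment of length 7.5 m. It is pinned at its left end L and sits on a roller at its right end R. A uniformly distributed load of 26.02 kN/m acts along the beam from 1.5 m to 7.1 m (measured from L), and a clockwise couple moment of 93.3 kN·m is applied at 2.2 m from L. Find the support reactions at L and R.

L_x = 0, L_y = 49.73 kN, R_y = 95.98 kN

Resultant of the distributed load: 26.02 × 5.6 = 145.712 kN at 4.3 m from L.
ΣM about L: R_y·7.5 − (26.02·5.6)·4.3 − 93.3 = 0 → R_y = 719.8616/7.5 = 95.9815 ≈ 95.98 kN.
ΣF_y = 0: L_y + 95.9815 − 26.02·5.6 = 0 → L_y = 49.73 kN.
ΣF_x = 0: no horizontal applied forces, so L_x = 0.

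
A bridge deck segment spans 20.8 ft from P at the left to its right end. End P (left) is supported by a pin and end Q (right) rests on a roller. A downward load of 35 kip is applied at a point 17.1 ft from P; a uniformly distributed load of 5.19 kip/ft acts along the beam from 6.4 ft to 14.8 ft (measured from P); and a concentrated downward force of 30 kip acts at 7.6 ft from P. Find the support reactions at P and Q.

Resultant of the distributed load: 5.19 × 8.4 = 43.596 kip at 10.6 ft from P.
Taking moments about P: Q_y·20.8 − 35·17.1 − (5.19·8.4)·10.6 − 30·7.6 = 0 → Q_y = 1288.6176/20.8 = 61.9528 ≈ 61.95 kip.
ΣF_y = 0: P_y + 61.9528 − 35 − 5.19·8.4 − 30 = 0 → P_y = 46.64 kip.
ΣF_x = 0: no horizontal applied forces, so P_x = 0.

P_x = 0, P_y = 46.64 kip, Q_y = 61.95 kip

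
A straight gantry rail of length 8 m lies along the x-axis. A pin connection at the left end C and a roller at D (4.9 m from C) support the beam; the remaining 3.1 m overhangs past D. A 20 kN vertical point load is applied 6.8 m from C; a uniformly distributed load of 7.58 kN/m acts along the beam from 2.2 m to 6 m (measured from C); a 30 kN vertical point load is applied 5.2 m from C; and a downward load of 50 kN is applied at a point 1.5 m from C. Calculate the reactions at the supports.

C_x = 0, C_y = 29.80 kN, D_y = 99.00 kN

Resultant of the distributed load: 7.58 × 3.8 = 28.804 kN at 4.1 m from C.
Moments about C: D_y·4.9 − 20·6.8 − (7.58·3.8)·4.1 − 30·5.2 − 50·1.5 = 0 → D_y = 485.0964/4.9 = 98.9993 ≈ 99.00 kN.
ΣF_y = 0: C_y + 98.9993 − 20 − 7.58·3.8 − 30 − 50 = 0 → C_y = 29.80 kN.
ΣF_x = 0: no horizontal applied forces, so C_x = 0.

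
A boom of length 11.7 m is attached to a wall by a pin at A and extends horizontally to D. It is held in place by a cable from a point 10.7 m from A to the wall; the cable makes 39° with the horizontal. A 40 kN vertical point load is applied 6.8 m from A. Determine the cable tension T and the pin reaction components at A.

ΣM about A: T·sin39°·10.7 − 40·6.8 = 0 → T = 272/(10.7·0.62932) = 40.3937 ≈ 40.39 kN.
ΣF_x = 0: A_x − T·cos39° = 0 → A_x = 40.3937 × 0.777146 = 31.39 kN.
ΣF_y = 0: A_y + T·sin39° − 40 = 0 → A_y = 40 − 40.3937 × 0.62932 = 14.58 kN.

T = 40.39 kN, A_x = 31.39 kN, A_y = 14.58 kN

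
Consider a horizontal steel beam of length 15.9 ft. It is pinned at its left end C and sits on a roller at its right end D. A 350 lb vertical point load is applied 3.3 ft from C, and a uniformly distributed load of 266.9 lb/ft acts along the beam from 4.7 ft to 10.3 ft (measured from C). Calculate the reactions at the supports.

C_x = 0, C_y = 1067 lb, D_y = 777.7 lb

Resultant of the distributed load: 266.9 × 5.6 = 1494.64 lb at 7.5 ft from C.
Moments about C: D_y·15.9 − 350·3.3 − (266.9·5.6)·7.5 = 0 → D_y = 12364.8/15.9 = 777.66 ≈ 777.7 lb.
ΣF_y = 0: C_y + 777.66 − 350 − 266.9·5.6 = 0 → C_y = 1067 lb.
ΣF_x = 0: no horizontal applied forces, so C_x = 0.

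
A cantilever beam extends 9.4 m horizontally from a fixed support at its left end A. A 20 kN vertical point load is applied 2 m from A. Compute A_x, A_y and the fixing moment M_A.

A_x = 0, A_y = 20.00 kN, M_A = 40.00 kN·m

ΣF_x = 0: A_x = 0.
ΣF_y = 0: A_y − 20 = 0 → A_y = 20.00 kN.
ΣM about A: M_A − 20·2 = 0 → M_A = 40.00 kN·m.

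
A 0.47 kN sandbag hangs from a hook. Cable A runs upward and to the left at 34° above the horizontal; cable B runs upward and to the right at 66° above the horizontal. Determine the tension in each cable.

ΣF_x = 0: −T_A·cos34° + T_B·cos66° = 0 → T_B = 2.03827·T_A.
ΣF_y = 0: T_A·sin34° + T_B·sin66° = 0.47.
Substitute: T_A·(0.559193 + 2.03827·0.913545) = 0.47 → T_A = 0.194115 ≈ 0.1941 kN.
Then T_B = 2.03827 × 0.194115 = 0.3957 kN.

T_A = 0.1941 kN, T_B = 0.3957 kN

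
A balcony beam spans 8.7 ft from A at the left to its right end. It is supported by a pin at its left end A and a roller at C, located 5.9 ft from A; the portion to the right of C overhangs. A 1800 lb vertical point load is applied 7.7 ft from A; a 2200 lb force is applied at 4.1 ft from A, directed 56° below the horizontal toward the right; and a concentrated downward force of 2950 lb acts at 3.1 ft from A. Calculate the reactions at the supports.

Moments about A: C_y·5.9 − 1800·7.7 − 2200·sin56°·4.1 − 2950·3.1 = 0 → C_y = 30482.9/5.9 = 5166.59 ≈ 5167 lb.
ΣF_y = 0: A_y + 5166.59 − 1800 − 2200·sin56° − 2950 = 0 → A_y = 1407 lb.
ΣF_x = 0: A_x + 2200·cos56° = 0 → A_x = -1230 lb.

A_x = -1230 lb, A_y = 1407 lb, C_y = 5167 lb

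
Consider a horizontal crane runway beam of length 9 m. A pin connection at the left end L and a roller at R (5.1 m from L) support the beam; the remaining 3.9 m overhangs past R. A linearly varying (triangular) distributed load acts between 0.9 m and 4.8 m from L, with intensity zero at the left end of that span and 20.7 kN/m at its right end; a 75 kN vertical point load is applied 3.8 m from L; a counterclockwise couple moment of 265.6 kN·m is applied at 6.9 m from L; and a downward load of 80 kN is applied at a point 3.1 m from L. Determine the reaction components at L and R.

L_x = 0, L_y = 115.2 kN, R_y = 80.13 kN

Resultant of the triangular load: ½ × 20.7 × 3.9 = 40.365 kN, acting at 3.5 m from L (one-third of the span from the peak).
ΣM about L: R_y·5.1 − (½·20.7·3.9)·3.5 − 75·3.8 + 265.6 − 80·3.1 = 0 → R_y = 408.6775/5.1 = 80.1328 ≈ 80.13 kN.
ΣF_y = 0: L_y + 80.1328 − ½·20.7·3.9 − 75 − 80 = 0 → L_y = 115.2 kN.
ΣF_x = 0: no horizontal applied forces, so L_x = 0.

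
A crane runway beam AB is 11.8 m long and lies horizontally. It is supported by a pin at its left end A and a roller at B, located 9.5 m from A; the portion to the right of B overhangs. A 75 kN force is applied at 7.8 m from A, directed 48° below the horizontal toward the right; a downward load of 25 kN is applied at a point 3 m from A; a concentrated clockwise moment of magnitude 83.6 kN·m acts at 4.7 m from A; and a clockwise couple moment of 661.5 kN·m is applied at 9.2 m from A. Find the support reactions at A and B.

A_x = -50.18 kN, A_y = -51.35 kN, B_y = 132.1 kN

Moments about A: B_y·9.5 − 75·sin48°·7.8 − 25·3 − 83.6 − 661.5 = 0 → B_y = 1254.84/9.5 = 132.088 ≈ 132.1 kN.
ΣF_y = 0: A_y + 132.088 − 75·sin48° − 25 = 0 → A_y = -51.35 kN.
ΣF_x = 0: A_x + 75·cos48° = 0 → A_x = -50.18 kN.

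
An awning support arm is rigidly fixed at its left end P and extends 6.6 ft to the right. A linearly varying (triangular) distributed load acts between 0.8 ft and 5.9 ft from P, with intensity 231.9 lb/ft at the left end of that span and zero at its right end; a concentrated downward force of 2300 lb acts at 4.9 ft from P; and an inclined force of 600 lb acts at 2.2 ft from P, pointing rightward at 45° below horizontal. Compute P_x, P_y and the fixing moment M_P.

Resultant of the triangular load: ½ × 231.9 × 5.1 = 591.345 lb, acting at 2.5 ft from P (one-third of the span from the peak).
ΣF_x = 0: P_x + 600·cos45° = 0 → P_x = -424.3 lb.
ΣF_y = 0: P_y − ½·231.9·5.1 − 2300 − 600·sin45° = 0 → P_y = 3316 lb.
ΣM about P: M_P − (½·231.9·5.1)·2.5 − 2300·4.9 − 600·sin45°·2.2 = 0 → M_P = 13680 lb·ft.

P_x = -424.3 lb, P_y = 3316 lb, M_P = 13680 lb·ft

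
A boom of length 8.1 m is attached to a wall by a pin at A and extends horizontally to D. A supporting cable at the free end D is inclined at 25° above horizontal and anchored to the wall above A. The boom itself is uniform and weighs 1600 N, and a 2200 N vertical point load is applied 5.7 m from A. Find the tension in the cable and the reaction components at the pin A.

ΣM about A: T·sin25°·8.1 − 1600·4.05 − 2200·5.7 = 0 → T = 19020/(8.1·0.422618) = 5556.2 ≈ 5556 N.
ΣF_x = 0: A_x − T·cos25° = 0 → A_x = 5556.2 × 0.906308 = 5036 N.
ΣF_y = 0: A_y + T·sin25° − 1600 − 2200 = 0 → A_y = 3800 − 5556.2 × 0.422618 = 1452 N.

T = 5556 N, A_x = 5036 N, A_y = 1452 N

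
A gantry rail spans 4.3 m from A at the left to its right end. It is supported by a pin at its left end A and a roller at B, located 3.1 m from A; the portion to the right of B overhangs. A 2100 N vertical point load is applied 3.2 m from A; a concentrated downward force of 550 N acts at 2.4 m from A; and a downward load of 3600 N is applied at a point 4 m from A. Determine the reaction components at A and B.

A_x = 0, A_y = -988.7 N, B_y = 7239 N

Moments about A: B_y·3.1 − 2100·3.2 − 550·2.4 − 3600·4 = 0 → B_y = 22440/3.1 = 7238.71 ≈ 7239 N.
ΣF_y = 0: A_y + 7238.71 − 2100 − 550 − 3600 = 0 → A_y = -988.7 N.
ΣF_x = 0: no horizontal applied forces, so A_x = 0.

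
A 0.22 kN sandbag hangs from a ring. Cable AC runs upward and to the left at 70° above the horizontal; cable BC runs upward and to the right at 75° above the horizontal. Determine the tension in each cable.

T_AC = 0.09927 kN, T_BC = 0.1312 kN

ΣF_x = 0: −T_AC·cos70° + T_BC·cos75° = 0 → T_BC = 1.32146·T_AC.
ΣF_y = 0: T_AC·sin70° + T_BC·sin75° = 0.22.
Substitute: T_AC·(0.939693 + 1.32146·0.965926) = 0.22 → T_AC = 0.0992724 ≈ 0.09927 kN.
Then T_BC = 1.32146 × 0.0992724 = 0.1312 kN.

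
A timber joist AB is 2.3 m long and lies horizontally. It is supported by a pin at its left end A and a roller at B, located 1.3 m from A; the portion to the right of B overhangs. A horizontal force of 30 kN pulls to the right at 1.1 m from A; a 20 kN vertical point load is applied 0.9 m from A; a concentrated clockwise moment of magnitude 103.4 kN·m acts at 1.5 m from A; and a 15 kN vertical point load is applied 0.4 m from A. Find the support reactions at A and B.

A_x = -30.00 kN, A_y = -63.00 kN, B_y = 98.00 kN

Moments about A: B_y·1.3 − 20·0.9 − 103.4 − 15·0.4 = 0 → B_y = 127.4/1.3 = 98.00 kN.
ΣF_y = 0: A_y + 98 − 20 − 15 = 0 → A_y = -63.00 kN.
ΣF_x = 0: A_x + 30 = 0 → A_x = -30.00 kN.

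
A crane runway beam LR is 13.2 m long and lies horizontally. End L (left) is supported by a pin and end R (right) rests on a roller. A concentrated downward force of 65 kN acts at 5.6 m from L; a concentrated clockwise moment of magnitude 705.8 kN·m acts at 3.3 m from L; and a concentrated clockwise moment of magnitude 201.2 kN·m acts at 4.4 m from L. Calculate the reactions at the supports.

L_x = 0, L_y = -31.29 kN, R_y = 96.29 kN

Taking moments about L: R_y·13.2 − 65·5.6 − 705.8 − 201.2 = 0 → R_y = 1271/13.2 = 96.2879 ≈ 96.29 kN.
ΣF_y = 0: L_y + 96.2879 − 65 = 0 → L_y = -31.29 kN.
ΣF_x = 0: no horizontal applied forces, so L_x = 0.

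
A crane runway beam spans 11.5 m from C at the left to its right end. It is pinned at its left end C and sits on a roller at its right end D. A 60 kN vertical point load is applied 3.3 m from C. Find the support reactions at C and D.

C_x = 0, C_y = 42.78 kN, D_y = 17.22 kN

Moments about C: D_y·11.5 − 60·3.3 = 0 → D_y = 198/11.5 = 17.2174 ≈ 17.22 kN.
ΣF_y = 0: C_y + 17.2174 − 60 = 0 → C_y = 42.78 kN.
ΣF_x = 0: no horizontal applied forces, so C_x = 0.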